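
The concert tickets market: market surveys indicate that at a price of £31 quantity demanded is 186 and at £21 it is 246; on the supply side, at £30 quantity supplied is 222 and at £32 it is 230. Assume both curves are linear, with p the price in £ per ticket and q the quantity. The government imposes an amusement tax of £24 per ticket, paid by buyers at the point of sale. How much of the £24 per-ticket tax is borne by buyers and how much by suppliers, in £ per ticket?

Buyers bear £9.6 per ticket; suppliers bear £14.4 per ticket.

Demand slope: (246 − 186)/(21 − 31) = -6, so qd = 372 − 6p.
Supply slope: (230 − 222)/(32 − 30) = 4, so qs = 4p + 102.
Without the tax, 372 − 6p = 4p + 102 gives 10p = 270, so p* = £27 and q* = 210.
With the tax collected from buyers, demand (in seller-price terms) shifts: qd = 372 − 6(p + 24).
Solving gives q = 152.4 with buyers paying £36.6 and suppliers receiving £12.6 (the £24 wedge).
Burden on buyers: £9.6; on suppliers: £14.4. (They sum to £24.)
The less price-elastic side of the market bears the larger share of a per-unit tax.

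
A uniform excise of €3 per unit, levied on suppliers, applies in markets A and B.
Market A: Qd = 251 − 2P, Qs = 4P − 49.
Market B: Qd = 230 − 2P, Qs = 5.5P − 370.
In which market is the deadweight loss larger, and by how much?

Market B, by €0.6.

Market A: pre-tax P* = €50, Q* = 151; post-tax Q = 147; deadweight loss = €6.
Market B: pre-tax P* = €80, Q* = 70; post-tax Q = 65.6; deadweight loss = €6.6.
Difference: €6 vs €6.6 → market B is larger by €0.6.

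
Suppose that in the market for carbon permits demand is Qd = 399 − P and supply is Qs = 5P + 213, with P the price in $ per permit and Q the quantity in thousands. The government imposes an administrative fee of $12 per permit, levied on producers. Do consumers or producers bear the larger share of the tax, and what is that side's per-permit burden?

Consumers bear the larger share: $10 per permit.

Without the tax, 399 − P = 5P + 213 gives 6P = 186, so P* = $31 and Q* = 368.
With the tax collected from producers, supply shifts: Qs = 5(P − 12) + 213.
Solving gives Q = 358 with consumers paying $41 and producers receiving $29 (the $12 wedge).
Per-permit burden: consumers $10, producers $2.
Consumers take the larger share because demand is less price-elastic here (demand slope 1 vs supply slope 5).
The less price-elastic side of the market bears the larger share of a per-unit tax.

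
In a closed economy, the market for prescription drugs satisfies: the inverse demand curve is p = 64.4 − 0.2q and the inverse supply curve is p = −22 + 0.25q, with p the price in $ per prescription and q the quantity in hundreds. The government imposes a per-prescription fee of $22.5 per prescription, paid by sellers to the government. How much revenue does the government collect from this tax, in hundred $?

Tax revenue = $3195 hundred.

Rewrite in direct form: qd = 322 − 5p and qs = 4p + 88.
Without the tax, 322 − 5p = 4p + 88 gives 9p = 234, so p* = $26 and q* = 192.
With the tax collected from sellers, supply shifts: qs = 4(p − 22.5) + 88.
New equilibrium: buyers pay $36, sellers receive $13.5, q = 142. (Wedge: pb − ps = 22.5.)
Revenue = t · Q = 22.5 · 142 = $3195.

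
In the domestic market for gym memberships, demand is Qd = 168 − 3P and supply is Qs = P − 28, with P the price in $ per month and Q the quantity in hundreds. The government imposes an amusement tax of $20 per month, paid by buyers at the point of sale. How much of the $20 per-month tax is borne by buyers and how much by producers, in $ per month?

Buyers bear $5 per month; producers bear $15 per month.

Before the tax: set 168 − 3P = P − 28 → P* = $49, Q* = 21.
With the tax collected from buyers, demand (in seller-price terms) shifts: Qd = 168 − 3(P + 20).
Solving gives Q = 6 with buyers paying $54 and producers receiving $34 (the $20 wedge).
Burden on buyers: $5; on producers: $15. (They sum to $20.)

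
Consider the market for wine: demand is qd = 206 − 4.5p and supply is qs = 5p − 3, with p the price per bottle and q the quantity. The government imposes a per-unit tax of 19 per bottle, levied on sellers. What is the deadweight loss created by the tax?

Deadweight loss = 427.5.

Before the tax: set 206 − 4.5p = 5p − 3 → p* = 22, q* = 107.
With the tax collected from sellers, supply shifts: qs = 5(p − 19) − 3.
Solving gives q = 62 with consumers paying 32 and sellers receiving 13 (the 19 wedge).
Quantity falls by |ΔQ| = |107 − 62| = 45.
DWL = ½ · t · |ΔQ| = ½ · 19 · 45 = 427.5.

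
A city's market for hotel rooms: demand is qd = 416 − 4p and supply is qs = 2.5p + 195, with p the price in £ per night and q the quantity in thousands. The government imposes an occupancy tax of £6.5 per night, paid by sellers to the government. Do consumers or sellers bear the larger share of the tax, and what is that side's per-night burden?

Sellers bear the larger share: £4 per night.

Without the tax, 416 − 4p = 2.5p + 195 gives 6.5p = 221, so p* = £34 and q* = 280.
With the tax collected from sellers, supply shifts: qs = 2.5(p − 6.5) + 195.
Solving gives q = 270 with consumers paying £36.5 and sellers receiving £30 (the £6.5 wedge).
Per-night burden: consumers £2.5, sellers £4.
Sellers take the larger share because supply is less price-elastic here (demand slope 4 vs supply slope 2.5).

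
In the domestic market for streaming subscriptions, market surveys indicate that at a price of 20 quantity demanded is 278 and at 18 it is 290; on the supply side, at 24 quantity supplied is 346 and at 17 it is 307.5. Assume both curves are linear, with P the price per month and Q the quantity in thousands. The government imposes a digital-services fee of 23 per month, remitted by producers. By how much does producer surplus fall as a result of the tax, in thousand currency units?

Demand slope: (290 − 278)/(18 − 20) = -6, so Qd = 398 − 6P.
Supply slope: (307.5 − 346)/(17 − 24) = 5.5, so Qs = 5.5P + 214.
Before the tax: set 398 − 6P = 5.5P + 214 → P* = 16, Q* = 302.
With the tax collected from producers, supply shifts: Qs = 5.5(P − 23) + 214.
New equilibrium: buyers pay 27, producers receive 4, Q = 236. (Wedge: Pb − Ps = 23.)
ΔPS is the trapezoid between Q = 236 and Q = 302 of height 12: ½ · (302 + 236) · 12 = 3228.

Producer surplus falls by 3228 thousand.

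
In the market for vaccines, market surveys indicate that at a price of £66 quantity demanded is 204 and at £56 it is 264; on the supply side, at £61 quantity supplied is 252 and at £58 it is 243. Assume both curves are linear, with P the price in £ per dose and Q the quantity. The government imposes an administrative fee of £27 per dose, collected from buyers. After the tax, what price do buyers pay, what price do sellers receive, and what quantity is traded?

Demand slope: (264 − 204)/(56 − 66) = -6, so Qd = 600 − 6P.
Supply slope: (243 − 252)/(58 − 61) = 3, so Qs = 3P + 69.
Before the tax: set 600 − 6P = 3P + 69 → P* = £59, Q* = 246.
With the tax collected from buyers, demand (in seller-price terms) shifts: Qd = 600 − 6(P + 27).
New equilibrium: buyers pay £68, sellers receive £41, Q = 192. (Wedge: Pb − Ps = 27.)

Buyers pay £68; sellers receive £41; quantity = 192.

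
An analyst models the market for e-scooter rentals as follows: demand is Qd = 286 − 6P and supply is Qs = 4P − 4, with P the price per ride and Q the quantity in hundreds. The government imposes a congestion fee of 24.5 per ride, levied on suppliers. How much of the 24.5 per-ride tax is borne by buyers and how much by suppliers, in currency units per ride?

Buyers bear 9.8 per ride; suppliers bear 14.7 per ride.

Without the tax, 286 − 6P = 4P − 4 gives 10P = 290, so P* = 29 and Q* = 112.
With the tax collected from suppliers, supply shifts: Qs = 4(P − 24.5) − 4.
New equilibrium: buyers pay 38.8, suppliers receive 14.3, Q = 53.2. (Wedge: Pb − Ps = 24.5.)
Burden on buyers: 9.8; on suppliers: 14.7. (They sum to 24.5.)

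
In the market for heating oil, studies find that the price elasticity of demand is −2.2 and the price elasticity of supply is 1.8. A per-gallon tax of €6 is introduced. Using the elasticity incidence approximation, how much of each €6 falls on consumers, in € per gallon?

Consumers bear ≈ €2.7 per gallon.

Incidence ratio: consumers' share ≈ εs / (εs + |εd|) = 1.8 / (1.8 + 2.2) = 0.45.
So consumers bear ≈ 0.45 × €6 = €2.7; suppliers bear €3.3.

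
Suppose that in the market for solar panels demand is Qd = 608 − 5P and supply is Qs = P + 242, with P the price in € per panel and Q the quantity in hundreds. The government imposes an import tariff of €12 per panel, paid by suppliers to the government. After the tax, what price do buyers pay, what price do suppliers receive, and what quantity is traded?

Without the tax, 608 − 5P = P + 242 gives 6P = 366, so P* = €61 and Q* = 303.
With the tax collected from suppliers, supply shifts: Qs = (P − 12) + 242.
Solving gives Q = 293 with buyers paying €63 and suppliers receiving €51 (the €12 wedge).

Buyers pay €63; suppliers receive €51; quantity = 293.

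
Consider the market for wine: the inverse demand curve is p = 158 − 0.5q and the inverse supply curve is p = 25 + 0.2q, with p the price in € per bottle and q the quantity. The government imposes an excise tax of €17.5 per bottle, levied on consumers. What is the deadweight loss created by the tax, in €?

Deadweight loss = €218.75.

Rewrite in direct form: qd = 316 − 2p and qs = 5p − 125.
Before the tax: set 316 − 2p = 5p − 125 → p* = €63, q* = 190.
With the tax collected from consumers, demand (in seller-price terms) shifts: qd = 316 − 2(p + 17.5).
New equilibrium: consumers pay €75.5, producers receive €58, q = 165. (Wedge: pb − ps = 17.5.)
Quantity falls by |ΔQ| = |190 − 165| = 25.
DWL = ½ · t · |ΔQ| = ½ · 17.5 · 25 = €218.75.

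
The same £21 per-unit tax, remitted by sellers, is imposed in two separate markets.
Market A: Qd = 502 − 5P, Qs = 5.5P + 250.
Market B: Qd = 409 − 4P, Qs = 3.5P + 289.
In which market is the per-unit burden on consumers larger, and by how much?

Market A: pre-tax P* = £24, Q* = 382; post-tax Q = 327; per-unit burden on consumers = £11.
Market B: pre-tax P* = £16, Q* = 345; post-tax Q = 305.8; per-unit burden on consumers = £9.8.
Difference: £11 vs £9.8 → market A is larger by £1.2.

Market A, by £1.2.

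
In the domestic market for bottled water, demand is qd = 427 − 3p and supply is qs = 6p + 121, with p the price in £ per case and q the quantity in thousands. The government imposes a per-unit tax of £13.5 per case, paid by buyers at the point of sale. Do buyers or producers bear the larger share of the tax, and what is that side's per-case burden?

Before the tax: set 427 − 3p = 6p + 121 → p* = £34, q* = 325.
With the tax collected from buyers, demand (in seller-price terms) shifts: qd = 427 − 3(p + 13.5).
Solving gives q = 298 with buyers paying £43 and producers receiving £29.5 (the £13.5 wedge).
Per-case burden: buyers £9, producers £4.5.
Buyers take the larger share because demand is less price-elastic here (demand slope 3 vs supply slope 6).

Buyers bear the larger share: £9 per case.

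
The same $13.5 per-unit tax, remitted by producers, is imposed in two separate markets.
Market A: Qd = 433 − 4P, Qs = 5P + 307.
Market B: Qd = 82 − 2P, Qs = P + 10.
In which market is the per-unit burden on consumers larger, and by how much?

Market A: pre-tax P* = $14, Q* = 377; post-tax Q = 347; per-unit burden on consumers = $7.5.
Market B: pre-tax P* = $24, Q* = 34; post-tax Q = 25; per-unit burden on consumers = $4.5.
Difference: $7.5 vs $4.5 → market A is larger by $3.

Market A, by $3.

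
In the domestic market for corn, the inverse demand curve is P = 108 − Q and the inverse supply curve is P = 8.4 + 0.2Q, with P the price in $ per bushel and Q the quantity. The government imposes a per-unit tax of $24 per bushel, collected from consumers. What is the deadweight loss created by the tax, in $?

Deadweight loss = $240.

Inverting to Q(P) form: Qd = 108 − P; Qs = 5P − 42.
Without the tax, 108 − P = 5P − 42 gives 6P = 150, so P* = $25 and Q* = 83.
With the tax collected from consumers, demand (in seller-price terms) shifts: Qd = 108 − (P + 24).
New equilibrium: consumers pay $45, sellers receive $21, Q = 63. (Wedge: Pb − Ps = 24.)
Quantity falls by |ΔQ| = |83 − 63| = 20.
DWL = ½ · t · |ΔQ| = ½ · 24 · 20 = $240.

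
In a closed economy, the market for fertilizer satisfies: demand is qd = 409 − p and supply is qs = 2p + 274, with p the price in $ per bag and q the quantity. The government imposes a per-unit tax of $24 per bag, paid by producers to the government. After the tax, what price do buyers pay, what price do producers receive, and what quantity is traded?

Buyers pay $61; producers receive $37; quantity = 348.

Without the tax, 409 − p = 2p + 274 gives 3p = 135, so p* = $45 and q* = 364.
With the tax collected from producers, supply shifts: qs = 2(p − 24) + 274.
Solving gives q = 348 with buyers paying $61 and producers receiving $37 (the $24 wedge).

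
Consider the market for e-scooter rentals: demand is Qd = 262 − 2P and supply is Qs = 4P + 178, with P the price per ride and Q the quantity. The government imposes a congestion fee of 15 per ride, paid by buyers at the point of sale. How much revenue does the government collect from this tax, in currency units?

Tax revenue = 3210.

Without the tax, 262 − 2P = 4P + 178 gives 6P = 84, so P* = 14 and Q* = 234.
With the tax collected from buyers, demand (in seller-price terms) shifts: Qd = 262 − 2(P + 15).
New equilibrium: buyers pay 24, sellers receive 9, Q = 214. (Wedge: Pb − Ps = 15.)
Revenue = t · Q = 15 · 214 = 3210.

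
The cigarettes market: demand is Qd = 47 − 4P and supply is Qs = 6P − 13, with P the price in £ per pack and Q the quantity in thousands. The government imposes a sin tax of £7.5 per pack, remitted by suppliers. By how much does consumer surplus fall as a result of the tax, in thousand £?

Before the tax: set 47 − 4P = 6P − 13 → P* = £6, Q* = 23.
With the tax collected from suppliers, supply shifts: Qs = 6(P − 7.5) − 13.
New equilibrium: consumers pay £10.5, suppliers receive £3, Q = 5. (Wedge: Pb − Ps = 7.5.)
ΔCS is the trapezoid between Q = 5 and Q = 23 of height £4.5: ½ · (23 + 5) · 4.5 = £63.

Consumer surplus falls by £63 thousand.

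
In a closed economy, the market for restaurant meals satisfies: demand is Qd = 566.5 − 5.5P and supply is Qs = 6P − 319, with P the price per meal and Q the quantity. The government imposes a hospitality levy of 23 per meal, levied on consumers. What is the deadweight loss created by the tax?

Without the tax, 566.5 − 5.5P = 6P − 319 gives 11.5P = 885.5, so P* = 77 and Q* = 143.
With the tax collected from consumers, demand (in seller-price terms) shifts: Qd = 566.5 − 5.5(P + 23).
Solving gives Q = 77 with consumers paying 89 and sellers receiving 66 (the 23 wedge).
Quantity falls by |ΔQ| = |143 − 77| = 66.
DWL = ½ · t · |ΔQ| = ½ · 23 · 66 = 759.

Deadweight loss = 759.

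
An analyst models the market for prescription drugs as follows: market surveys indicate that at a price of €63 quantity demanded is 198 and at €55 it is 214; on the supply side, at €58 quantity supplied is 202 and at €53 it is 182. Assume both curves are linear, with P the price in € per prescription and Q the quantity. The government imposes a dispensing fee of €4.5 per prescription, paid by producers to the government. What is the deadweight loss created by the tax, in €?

Demand slope: (214 − 198)/(55 − 63) = -2, so Qd = 324 − 2P.
Supply slope: (182 − 202)/(53 − 58) = 4, so Qs = 4P − 30.
Without the tax, 324 − 2P = 4P − 30 gives 6P = 354, so P* = €59 and Q* = 206.
With the tax collected from producers, supply shifts: Qs = 4(P − 4.5) − 30.
New equilibrium: consumers pay €62, producers receive €57.5, Q = 200. (Wedge: Pb − Ps = 4.5.)
Quantity falls by |ΔQ| = |206 − 200| = 6.
DWL = ½ · t · |ΔQ| = ½ · 4.5 · 6 = €13.5.

Deadweight loss = €13.5.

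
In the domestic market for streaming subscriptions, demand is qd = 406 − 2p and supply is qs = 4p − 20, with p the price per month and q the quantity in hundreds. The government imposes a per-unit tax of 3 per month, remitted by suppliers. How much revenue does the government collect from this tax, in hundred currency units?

Without the tax, 406 − 2p = 4p − 20 gives 6p = 426, so p* = 71 and q* = 264.
With the tax collected from suppliers, supply shifts: qs = 4(p − 3) − 20.
Solving gives q = 260 with consumers paying 73 and suppliers receiving 70 (the 3 wedge).
Revenue = t · Q = 3 · 260 = 780.

Tax revenue = 780 hundred.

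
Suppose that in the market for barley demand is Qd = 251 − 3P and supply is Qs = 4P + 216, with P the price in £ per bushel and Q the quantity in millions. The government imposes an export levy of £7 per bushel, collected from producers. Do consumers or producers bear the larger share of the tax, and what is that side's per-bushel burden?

Consumers bear the larger share: £4 per bushel.

Before the tax: set 251 − 3P = 4P + 216 → P* = £5, Q* = 236.
With the tax collected from producers, supply shifts: Qs = 4(P − 7) + 216.
Solving gives Q = 224 with consumers paying £9 and producers receiving £2 (the £7 wedge).
Per-bushel burden: consumers £4, producers £3.
Consumers take the larger share because demand is less price-elastic here (demand slope 3 vs supply slope 4).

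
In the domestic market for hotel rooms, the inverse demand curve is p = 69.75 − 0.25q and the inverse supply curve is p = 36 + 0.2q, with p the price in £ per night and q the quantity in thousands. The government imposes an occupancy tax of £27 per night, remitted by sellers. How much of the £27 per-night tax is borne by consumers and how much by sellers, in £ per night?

Rewrite in direct form: qd = 279 − 4p and qs = 5p − 180.
Without the tax, 279 − 4p = 5p − 180 gives 9p = 459, so p* = £51 and q* = 75.
With the tax collected from sellers, supply shifts: qs = 5(p − 27) − 180.
Solving gives q = 15 with consumers paying £66 and sellers receiving £39 (the £27 wedge).
Burden on consumers: £15; on sellers: £12. (They sum to £27.)

Consumers bear £15 per night; sellers bear £12 per night.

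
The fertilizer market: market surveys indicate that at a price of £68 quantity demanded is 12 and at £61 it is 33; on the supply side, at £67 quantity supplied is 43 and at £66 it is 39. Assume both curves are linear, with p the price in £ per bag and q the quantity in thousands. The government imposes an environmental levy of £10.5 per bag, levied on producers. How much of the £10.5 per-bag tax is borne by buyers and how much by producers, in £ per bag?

Demand slope: (33 − 12)/(61 − 68) = -3, so qd = 216 − 3p.
Supply slope: (39 − 43)/(66 − 67) = 4, so qs = 4p − 225.
Before the tax: set 216 − 3p = 4p − 225 → p* = £63, q* = 27.
With the tax collected from producers, supply shifts: qs = 4(p − 10.5) − 225.
Solving gives q = 9 with buyers paying £69 and producers receiving £58.5 (the £10.5 wedge).
Burden on buyers: £6; on producers: £4.5. (They sum to £10.5.)

Buyers bear £6 per bag; producers bear £4.5 per bag.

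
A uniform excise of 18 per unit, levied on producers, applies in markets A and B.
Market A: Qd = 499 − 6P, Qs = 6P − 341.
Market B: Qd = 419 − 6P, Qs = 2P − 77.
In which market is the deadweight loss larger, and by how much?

Market A, by 243.

Market A: pre-tax P* = 70, Q* = 79; post-tax Q = 25; deadweight loss = 486.
Market B: pre-tax P* = 62, Q* = 47; post-tax Q = 20; deadweight loss = 243.
Difference: 486 vs 243 → market A is larger by 243.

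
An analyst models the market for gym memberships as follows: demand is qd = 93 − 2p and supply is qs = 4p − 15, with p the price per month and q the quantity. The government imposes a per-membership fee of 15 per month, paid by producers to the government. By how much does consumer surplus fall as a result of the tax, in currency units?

Consumer surplus falls by 470.

Before the tax: set 93 − 2p = 4p − 15 → p* = 18, q* = 57.
With the tax collected from producers, supply shifts: qs = 4(p − 15) − 15.
New equilibrium: buyers pay 28, producers receive 13, q = 37. (Wedge: pb − ps = 15.)
ΔCS is the trapezoid between Q = 37 and Q = 57 of height 10: ½ · (57 + 37) · 10 = 470.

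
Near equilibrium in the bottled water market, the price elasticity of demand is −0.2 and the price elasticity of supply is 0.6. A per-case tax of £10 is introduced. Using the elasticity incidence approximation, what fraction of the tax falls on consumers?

Consumers' share ≈ 0.75.

Incidence ratio: consumers' share ≈ εs / (εs + |εd|) = 0.6 / (0.6 + 0.2) = 0.75.
Supply is the more elastic side, so consumers bear the larger share.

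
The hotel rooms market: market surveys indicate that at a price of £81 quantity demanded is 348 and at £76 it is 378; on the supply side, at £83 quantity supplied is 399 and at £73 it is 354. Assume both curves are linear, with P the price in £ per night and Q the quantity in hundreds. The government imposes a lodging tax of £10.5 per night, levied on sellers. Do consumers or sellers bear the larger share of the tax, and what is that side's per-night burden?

Demand slope: (378 − 348)/(76 − 81) = -6, so Qd = 834 − 6P.
Supply slope: (354 − 399)/(73 − 83) = 4.5, so Qs = 4.5P + 25.5.
Without the tax, 834 − 6P = 4.5P + 25.5 gives 10.5P = 808.5, so P* = £77 and Q* = 372.
With the tax collected from sellers, supply shifts: Qs = 4.5(P − 10.5) + 25.5.
Solving gives Q = 345 with consumers paying £81.5 and sellers receiving £71 (the £10.5 wedge).
Per-night burden: consumers £4.5, sellers £6.
Sellers take the larger share because supply is less price-elastic here (demand slope 6 vs supply slope 4.5).
The less price-elastic side of the market bears the larger share of a per-unit tax.

Sellers bear the larger share: £6 per night.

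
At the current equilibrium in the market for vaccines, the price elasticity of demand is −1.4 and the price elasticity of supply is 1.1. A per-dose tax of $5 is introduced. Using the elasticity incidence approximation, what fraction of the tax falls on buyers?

Buyers' share ≈ 0.44.

Incidence ratio: buyers' share ≈ εs / (εs + |εd|) = 1.1 / (1.1 + 1.4) = 0.44.
Supply is the less elastic side, so buyers bear the smaller share.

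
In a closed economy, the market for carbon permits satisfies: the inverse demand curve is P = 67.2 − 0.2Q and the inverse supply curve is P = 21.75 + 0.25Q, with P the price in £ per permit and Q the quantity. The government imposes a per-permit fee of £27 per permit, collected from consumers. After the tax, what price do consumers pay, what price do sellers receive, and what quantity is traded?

Consumers pay £59; sellers receive £32; quantity = 41.

Rewrite in direct form: Qd = 336 − 5P and Qs = 4P − 87.
Without the tax, 336 − 5P = 4P − 87 gives 9P = 423, so P* = £47 and Q* = 101.
With the tax collected from consumers, demand (in seller-price terms) shifts: Qd = 336 − 5(P + 27).
Solving gives Q = 41 with consumers paying £59 and sellers receiving £32 (the £27 wedge).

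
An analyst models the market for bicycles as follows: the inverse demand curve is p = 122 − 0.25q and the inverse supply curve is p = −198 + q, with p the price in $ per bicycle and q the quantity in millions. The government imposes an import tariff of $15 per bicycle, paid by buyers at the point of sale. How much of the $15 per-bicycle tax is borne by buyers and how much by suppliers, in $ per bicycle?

Buyers bear $3 per bicycle; suppliers bear $12 per bicycle.

Inverting to q(p) form: qd = 488 − 4p; qs = p + 198.
Before the tax: set 488 − 4p = p + 198 → p* = $58, q* = 256.
With the tax collected from buyers, demand (in seller-price terms) shifts: qd = 488 − 4(p + 15).
Solving gives q = 244 with buyers paying $61 and suppliers receiving $46 (the $15 wedge).
Burden on buyers: $3; on suppliers: $12. (They sum to $15.)
The less price-elastic side of the market bears the larger share of a per-unit tax.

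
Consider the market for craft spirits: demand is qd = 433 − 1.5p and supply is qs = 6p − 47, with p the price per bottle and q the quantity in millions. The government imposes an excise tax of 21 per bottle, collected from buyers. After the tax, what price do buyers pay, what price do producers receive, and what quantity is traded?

Without the tax, 433 − 1.5p = 6p − 47 gives 7.5p = 480, so p* = 64 and q* = 337.
With the tax collected from buyers, demand (in seller-price terms) shifts: qd = 433 − 1.5(p + 21).
Solving gives q = 311.8 with buyers paying 80.8 and producers receiving 59.8 (the 21 wedge).
The less price-elastic side of the market bears the larger share of a per-unit tax.

Buyers pay 80.8; producers receive 59.8; quantity = 311.8.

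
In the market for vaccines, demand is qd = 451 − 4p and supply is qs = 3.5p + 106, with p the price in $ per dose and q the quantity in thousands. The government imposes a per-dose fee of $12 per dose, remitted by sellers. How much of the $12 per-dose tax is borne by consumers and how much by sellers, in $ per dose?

Before the tax: set 451 − 4p = 3.5p + 106 → p* = $46, q* = 267.
With the tax collected from sellers, supply shifts: qs = 3.5(p − 12) + 106.
New equilibrium: consumers pay $51.6, sellers receive $39.6, q = 244.6. (Wedge: pb − ps = 12.)
Burden on consumers: $5.6; on sellers: $6.4. (They sum to $12.)

Consumers bear $5.6 per dose; sellers bear $6.4 per dose.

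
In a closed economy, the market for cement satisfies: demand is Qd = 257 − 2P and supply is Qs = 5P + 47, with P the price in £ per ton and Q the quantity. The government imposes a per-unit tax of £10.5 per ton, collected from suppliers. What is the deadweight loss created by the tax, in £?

Without the tax, 257 − 2P = 5P + 47 gives 7P = 210, so P* = £30 and Q* = 197.
With the tax collected from suppliers, supply shifts: Qs = 5(P − 10.5) + 47.
Solving gives Q = 182 with consumers paying £37.5 and suppliers receiving £27 (the £10.5 wedge).
Quantity falls by |ΔQ| = |197 − 182| = 15.
DWL = ½ · t · |ΔQ| = ½ · 10.5 · 15 = £78.75.

Deadweight loss = £78.75.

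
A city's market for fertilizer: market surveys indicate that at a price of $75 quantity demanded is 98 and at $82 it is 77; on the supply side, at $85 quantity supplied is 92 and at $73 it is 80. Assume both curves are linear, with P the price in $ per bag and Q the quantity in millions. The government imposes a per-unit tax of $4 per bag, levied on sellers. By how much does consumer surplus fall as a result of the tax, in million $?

Consumer surplus falls by $84.5 million.

Demand slope: (77 − 98)/(82 − 75) = -3, so Qd = 323 − 3P.
Supply slope: (80 − 92)/(73 − 85) = 1, so Qs = P + 7.
Without the tax, 323 − 3P = P + 7 gives 4P = 316, so P* = $79 and Q* = 86.
With the tax collected from sellers, supply shifts: Qs = (P − 4) + 7.
Solving gives Q = 83 with consumers paying $80 and sellers receiving $76 (the $4 wedge).
ΔCS is the trapezoid between Q = 83 and Q = 86 of height $1: ½ · (86 + 83) · 1 = $84.5.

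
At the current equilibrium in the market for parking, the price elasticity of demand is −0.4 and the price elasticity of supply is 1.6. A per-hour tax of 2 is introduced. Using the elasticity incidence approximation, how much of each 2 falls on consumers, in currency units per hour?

Incidence ratio: consumers' share ≈ εs / (εs + |εd|) = 1.6 / (1.6 + 0.4) = 0.8.
So consumers bear ≈ 0.8 × 2 = 1.6; suppliers bear 0.4.

Consumers bear ≈ 1.6 per hour.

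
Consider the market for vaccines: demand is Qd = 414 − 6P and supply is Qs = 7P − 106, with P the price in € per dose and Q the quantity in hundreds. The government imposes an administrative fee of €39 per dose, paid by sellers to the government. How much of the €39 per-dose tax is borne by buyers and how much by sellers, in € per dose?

Without the tax, 414 − 6P = 7P − 106 gives 13P = 520, so P* = €40 and Q* = 174.
With the tax collected from sellers, supply shifts: Qs = 7(P − 39) − 106.
New equilibrium: buyers pay €61, sellers receive €22, Q = 48. (Wedge: Pb − Ps = 39.)
Burden on buyers: €21; on sellers: €18. (They sum to €39.)
The less price-elastic side of the market bears the larger share of a per-unit tax.

Buyers bear €21 per dose; sellers bear €18 per dose.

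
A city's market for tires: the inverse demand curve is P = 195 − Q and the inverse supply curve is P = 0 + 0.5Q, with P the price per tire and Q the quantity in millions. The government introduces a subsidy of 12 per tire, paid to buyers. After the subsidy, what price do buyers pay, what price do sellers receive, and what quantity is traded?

Buyers pay 57; sellers receive 69; quantity = 138.

Rewrite in direct form: Qd = 195 − P and Qs = 2P.
Before the subsidy: set 195 − P = 2P → P* = 65, Q* = 130.
With a per-unit subsidy paid to buyers, each effectively pays P − 12, so demand becomes Qd = 195 − (P − 12).
Solving gives Q = 138 with buyers paying 57 and sellers receiving 69 (the 12 wedge).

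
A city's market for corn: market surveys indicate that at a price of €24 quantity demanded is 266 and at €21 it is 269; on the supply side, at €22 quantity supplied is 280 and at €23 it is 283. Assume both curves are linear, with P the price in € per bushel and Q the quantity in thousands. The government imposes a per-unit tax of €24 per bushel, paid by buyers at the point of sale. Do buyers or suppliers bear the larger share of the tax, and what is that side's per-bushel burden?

Buyers bear the larger share: €18 per bushel.

Demand slope: (269 − 266)/(21 − 24) = -1, so Qd = 290 − P.
Supply slope: (283 − 280)/(23 − 22) = 3, so Qs = 3P + 214.
Without the tax, 290 − P = 3P + 214 gives 4P = 76, so P* = €19 and Q* = 271.
With the tax collected from buyers, demand (in seller-price terms) shifts: Qd = 290 − (P + 24).
New equilibrium: buyers pay €37, suppliers receive €13, Q = 253. (Wedge: Pb − Ps = 24.)
Per-bushel burden: buyers €18, suppliers €6.
Buyers take the larger share because demand is less price-elastic here (demand slope 1 vs supply slope 3).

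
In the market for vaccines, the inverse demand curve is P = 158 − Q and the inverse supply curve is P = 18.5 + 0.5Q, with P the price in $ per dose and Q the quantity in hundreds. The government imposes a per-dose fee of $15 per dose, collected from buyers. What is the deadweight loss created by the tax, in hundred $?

Rewrite in direct form: Qd = 158 − P and Qs = 2P − 37.
Without the tax, 158 − P = 2P − 37 gives 3P = 195, so P* = $65 and Q* = 93.
With the tax collected from buyers, demand (in seller-price terms) shifts: Qd = 158 − (P + 15).
New equilibrium: buyers pay $75, suppliers receive $60, Q = 83. (Wedge: Pb − Ps = 15.)
Quantity falls by |ΔQ| = |93 − 83| = 10.
DWL = ½ · t · |ΔQ| = ½ · 15 · 10 = $75.

Deadweight loss = $75 hundred.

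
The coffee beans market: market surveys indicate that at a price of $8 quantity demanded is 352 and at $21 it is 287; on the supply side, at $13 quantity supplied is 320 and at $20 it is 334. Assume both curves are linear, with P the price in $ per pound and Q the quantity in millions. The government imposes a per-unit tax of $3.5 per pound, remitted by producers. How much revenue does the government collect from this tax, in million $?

Demand slope: (287 − 352)/(21 − 8) = -5, so Qd = 392 − 5P.
Supply slope: (334 − 320)/(20 − 13) = 2, so Qs = 2P + 294.
Before the tax: set 392 − 5P = 2P + 294 → P* = $14, Q* = 322.
With the tax collected from producers, supply shifts: Qs = 2(P − 3.5) + 294.
New equilibrium: buyers pay $15, producers receive $11.5, Q = 317. (Wedge: Pb − Ps = 3.5.)
Revenue = t · Q = 3.5 · 317 = $1109.5.

Tax revenue = $1109.5 million.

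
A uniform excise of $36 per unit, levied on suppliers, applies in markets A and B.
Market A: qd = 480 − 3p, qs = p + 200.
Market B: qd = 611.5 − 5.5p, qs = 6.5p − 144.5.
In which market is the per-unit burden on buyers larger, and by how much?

Market B, by $10.5.

Market A: pre-tax p* = $70, q* = 270; post-tax q = 243; per-unit burden on buyers = $9.
Market B: pre-tax p* = $63, q* = 265; post-tax q = 157.75; per-unit burden on buyers = $19.5.
Difference: $9 vs $19.5 → market B is larger by $10.5.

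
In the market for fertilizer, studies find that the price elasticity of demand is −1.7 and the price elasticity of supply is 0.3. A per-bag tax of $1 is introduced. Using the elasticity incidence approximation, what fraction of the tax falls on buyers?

Incidence ratio: buyers' share ≈ εs / (εs + |εd|) = 0.3 / (0.3 + 1.7) = 0.15.
Supply is the less elastic side, so buyers bear the smaller share.

Buyers' share ≈ 0.15.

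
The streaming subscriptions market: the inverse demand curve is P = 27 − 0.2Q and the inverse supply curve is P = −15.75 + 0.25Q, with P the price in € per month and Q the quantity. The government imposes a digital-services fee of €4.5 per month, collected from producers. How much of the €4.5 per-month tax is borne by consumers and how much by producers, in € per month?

Consumers bear €2 per month; producers bear €2.5 per month.

Inverting to Q(P) form: Qd = 135 − 5P; Qs = 4P + 63.
Before the tax: set 135 − 5P = 4P + 63 → P* = €8, Q* = 95.
With the tax collected from producers, supply shifts: Qs = 4(P − 4.5) + 63.
New equilibrium: consumers pay €10, producers receive €5.5, Q = 85. (Wedge: Pb − Ps = 4.5.)
Burden on consumers: €2; on producers: €2.5. (They sum to €4.5.)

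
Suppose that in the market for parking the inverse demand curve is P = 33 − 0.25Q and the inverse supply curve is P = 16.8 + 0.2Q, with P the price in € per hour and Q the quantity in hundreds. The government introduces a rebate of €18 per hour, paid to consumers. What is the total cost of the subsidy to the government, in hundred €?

Government outlay = €1368 hundred.

Rewrite in direct form: Qd = 132 − 4P and Qs = 5P − 84.
Without the subsidy, 132 − 4P = 5P − 84 gives 9P = 216, so P* = €24 and Q* = 36.
With a per-unit subsidy paid to consumers, each effectively pays P − 18, so demand becomes Qd = 132 − 4(P − 18).
Solving gives Q = 76 with consumers paying €14 and suppliers receiving €32 (the €18 wedge).
Outlay = t · Q = 18 · 76 = €1368.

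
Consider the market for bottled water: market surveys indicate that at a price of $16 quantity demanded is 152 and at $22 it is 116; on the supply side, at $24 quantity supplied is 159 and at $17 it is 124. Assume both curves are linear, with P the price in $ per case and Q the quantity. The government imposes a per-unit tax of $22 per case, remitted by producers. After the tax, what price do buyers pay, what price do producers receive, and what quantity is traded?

Buyers pay $29; producers receive $7; quantity = 74.

Demand slope: (116 − 152)/(22 − 16) = -6, so Qd = 248 − 6P.
Supply slope: (124 − 159)/(17 − 24) = 5, so Qs = 5P + 39.
Before the tax: set 248 − 6P = 5P + 39 → P* = $19, Q* = 134.
With the tax collected from producers, supply shifts: Qs = 5(P − 22) + 39.
Solving gives Q = 74 with buyers paying $29 and producers receiving $7 (the $22 wedge).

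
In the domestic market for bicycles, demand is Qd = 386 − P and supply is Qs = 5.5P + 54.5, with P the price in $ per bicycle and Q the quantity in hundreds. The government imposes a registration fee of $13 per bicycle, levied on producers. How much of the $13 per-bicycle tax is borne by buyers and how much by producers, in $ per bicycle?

Buyers bear $11 per bicycle; producers bear $2 per bicycle.

Before the tax: set 386 − P = 5.5P + 54.5 → P* = $51, Q* = 335.
With the tax collected from producers, supply shifts: Qs = 5.5(P − 13) + 54.5.
Solving gives Q = 324 with buyers paying $62 and producers receiving $49 (the $13 wedge).
Burden on buyers: $11; on producers: $2. (They sum to $13.)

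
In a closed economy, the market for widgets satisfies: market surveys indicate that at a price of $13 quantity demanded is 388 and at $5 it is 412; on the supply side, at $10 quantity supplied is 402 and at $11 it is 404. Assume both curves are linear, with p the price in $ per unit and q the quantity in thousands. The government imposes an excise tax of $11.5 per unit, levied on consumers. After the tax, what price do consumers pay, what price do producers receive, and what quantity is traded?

Consumers pay $13.6; producers receive $2.1; quantity = 386.2.

Demand slope: (412 − 388)/(5 − 13) = -3, so qd = 427 − 3p.
Supply slope: (404 − 402)/(11 − 10) = 2, so qs = 2p + 382.
Without the tax, 427 − 3p = 2p + 382 gives 5p = 45, so p* = $9 and q* = 400.
With the tax collected from consumers, demand (in seller-price terms) shifts: qd = 427 − 3(p + 11.5).
Solving gives q = 386.2 with consumers paying $13.6 and producers receiving $2.1 (the $11.5 wedge).
The less price-elastic side of the market bears the larger share of a per-unit tax.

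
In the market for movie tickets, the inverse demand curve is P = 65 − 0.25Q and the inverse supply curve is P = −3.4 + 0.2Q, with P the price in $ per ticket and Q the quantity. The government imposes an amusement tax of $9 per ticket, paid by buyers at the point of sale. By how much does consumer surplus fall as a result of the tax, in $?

Rewrite in direct form: Qd = 260 − 4P and Qs = 5P + 17.
Before the tax: set 260 − 4P = 5P + 17 → P* = $27, Q* = 152.
With the tax collected from buyers, demand (in seller-price terms) shifts: Qd = 260 − 4(P + 9).
New equilibrium: buyers pay $32, suppliers receive $23, Q = 132. (Wedge: Pb − Ps = 9.)
ΔCS is the trapezoid between Q = 132 and Q = 152 of height $5: ½ · (152 + 132) · 5 = $710.

Consumer surplus falls by $710.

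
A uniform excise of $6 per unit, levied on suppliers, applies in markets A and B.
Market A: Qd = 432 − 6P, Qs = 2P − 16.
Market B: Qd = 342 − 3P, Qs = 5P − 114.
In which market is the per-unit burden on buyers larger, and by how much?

Market B, by $2.25.

Market A: pre-tax P* = $56, Q* = 96; post-tax Q = 87; per-unit burden on buyers = $1.5.
Market B: pre-tax P* = $57, Q* = 171; post-tax Q = 159.75; per-unit burden on buyers = $3.75.
Difference: $1.5 vs $3.75 → market B is larger by $2.25.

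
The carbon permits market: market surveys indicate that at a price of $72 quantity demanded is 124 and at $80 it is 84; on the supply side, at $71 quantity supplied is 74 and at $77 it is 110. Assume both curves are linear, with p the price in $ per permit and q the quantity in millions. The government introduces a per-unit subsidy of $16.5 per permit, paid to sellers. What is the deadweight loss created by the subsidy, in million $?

Deadweight loss = $371.25 million.

Demand slope: (84 − 124)/(80 − 72) = -5, so qd = 484 − 5p.
Supply slope: (110 − 74)/(77 − 71) = 6, so qs = 6p − 352.
Without the subsidy, 484 − 5p = 6p − 352 gives 11p = 836, so p* = $76 and q* = 104.
With a per-unit subsidy paid to sellers, each receives p + 16.5 per unit sold, so supply becomes qs = 6(p + 16.5) − 352.
New equilibrium: buyers pay $67, sellers receive $83.5, q = 149. (Wedge: pb − ps = −16.5.)
Quantity rises by |ΔQ| = |104 − 149| = 45.
DWL = ½ · t · |ΔQ| = ½ · 16.5 · 45 = $371.25.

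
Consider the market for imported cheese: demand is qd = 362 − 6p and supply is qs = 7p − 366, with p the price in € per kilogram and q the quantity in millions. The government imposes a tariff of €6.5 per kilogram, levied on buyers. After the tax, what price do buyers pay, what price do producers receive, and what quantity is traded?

Buyers pay €59.5; producers receive €53; quantity = 5.

Without the tax, 362 − 6p = 7p − 366 gives 13p = 728, so p* = €56 and q* = 26.
With the tax collected from buyers, demand (in seller-price terms) shifts: qd = 362 − 6(p + 6.5).
Solving gives q = 5 with buyers paying €59.5 and producers receiving €53 (the €6.5 wedge).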